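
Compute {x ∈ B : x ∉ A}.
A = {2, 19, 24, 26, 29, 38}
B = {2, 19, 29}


Set A = {2, 19, 24, 26, 29, 38}
Set B = {2, 19, 29}
Check each element of B against A:
2 ∈ A, 19 ∈ A, 29 ∈ A
Elements of B not in A: {}

{}


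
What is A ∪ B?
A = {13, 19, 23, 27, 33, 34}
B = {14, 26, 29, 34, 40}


Set A = {13, 19, 23, 27, 33, 34}
Set B = {14, 26, 29, 34, 40}
A ∪ B includes all elements in either set.
Elements from A: {13, 19, 23, 27, 33, 34}
Elements from B not already included: {14, 26, 29, 40}
A ∪ B = {13, 14, 19, 23, 26, 27, 29, 33, 34, 40}

{13, 14, 19, 23, 26, 27, 29, 33, 34, 40}


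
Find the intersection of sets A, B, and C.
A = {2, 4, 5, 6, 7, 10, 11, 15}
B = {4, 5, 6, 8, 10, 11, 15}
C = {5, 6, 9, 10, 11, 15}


Set A = {2, 4, 5, 6, 7, 10, 11, 15}
Set B = {4, 5, 6, 8, 10, 11, 15}
Set C = {5, 6, 9, 10, 11, 15}
First, A ∩ B = {4, 5, 6, 10, 11, 15}
Then, (A ∩ B) ∩ C = {5, 6, 10, 11, 15}

{5, 6, 10, 11, 15}


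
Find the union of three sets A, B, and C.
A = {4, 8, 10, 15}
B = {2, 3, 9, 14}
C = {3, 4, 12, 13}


Set A = {4, 8, 10, 15}
Set B = {2, 3, 9, 14}
Set C = {3, 4, 12, 13}
First, A ∪ B = {2, 3, 4, 8, 9, 10, 14, 15}
Then, (A ∪ B) ∪ C = {2, 3, 4, 8, 9, 10, 12, 13, 14, 15}

{2, 3, 4, 8, 9, 10, 12, 13, 14, 15}


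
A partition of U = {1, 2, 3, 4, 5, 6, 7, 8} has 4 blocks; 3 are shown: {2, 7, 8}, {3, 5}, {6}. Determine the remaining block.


U = {1, 2, 3, 4, 5, 6, 7, 8}
Shown blocks: {2, 7, 8}, {3, 5}, {6}
A partition's blocks are pairwise disjoint and cover U, so the missing block = U \ (union of shown blocks).
Union of shown blocks: {2, 3, 5, 6, 7, 8}
Missing block = U \ (union) = {1, 4}

{1, 4}


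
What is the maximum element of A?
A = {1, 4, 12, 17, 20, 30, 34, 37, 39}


Set A = {1, 4, 12, 17, 20, 30, 34, 37, 39}
Elements in ascending order: 1, 4, 12, 17, 20, 30, 34, 37, 39
The largest element is 39.

39


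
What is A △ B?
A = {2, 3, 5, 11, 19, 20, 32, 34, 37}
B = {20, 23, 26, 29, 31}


Set A = {2, 3, 5, 11, 19, 20, 32, 34, 37}
Set B = {20, 23, 26, 29, 31}
A △ B = (A \ B) ∪ (B \ A)
Elements in A but not B: {2, 3, 5, 11, 19, 32, 34, 37}
Elements in B but not A: {23, 26, 29, 31}
A △ B = {2, 3, 5, 11, 19, 23, 26, 29, 31, 32, 34, 37}

{2, 3, 5, 11, 19, 23, 26, 29, 31, 32, 34, 37}


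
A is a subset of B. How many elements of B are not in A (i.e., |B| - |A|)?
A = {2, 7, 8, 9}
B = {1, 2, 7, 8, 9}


Set A = {2, 7, 8, 9}, |A| = 4
Set B = {1, 2, 7, 8, 9}, |B| = 5
Since A ⊆ B: B \ A = {1}
|B| - |A| = 5 - 4 = 1

1


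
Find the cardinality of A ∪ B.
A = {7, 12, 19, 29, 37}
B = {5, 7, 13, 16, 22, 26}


Set A = {7, 12, 19, 29, 37}, |A| = 5
Set B = {5, 7, 13, 16, 22, 26}, |B| = 6
A ∩ B = {7}, |A ∩ B| = 1
|A ∪ B| = |A| + |B| - |A ∩ B| = 5 + 6 - 1 = 10

10


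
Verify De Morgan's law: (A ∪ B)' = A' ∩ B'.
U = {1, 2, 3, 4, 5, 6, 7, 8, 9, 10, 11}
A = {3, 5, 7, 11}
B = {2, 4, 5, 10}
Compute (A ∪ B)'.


U = {1, 2, 3, 4, 5, 6, 7, 8, 9, 10, 11}
A = {3, 5, 7, 11}, B = {2, 4, 5, 10}
A ∪ B = {2, 3, 4, 5, 7, 10, 11}
(A ∪ B)' = U \ (A ∪ B) = {1, 6, 8, 9}
Verification via A' ∩ B': A' = {1, 2, 4, 6, 8, 9, 10}, B' = {1, 3, 6, 7, 8, 9, 11}
A' ∩ B' = {1, 6, 8, 9} ✓

{1, 6, 8, 9}


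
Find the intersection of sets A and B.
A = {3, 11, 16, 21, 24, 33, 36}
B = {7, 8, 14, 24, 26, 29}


Set A = {3, 11, 16, 21, 24, 33, 36}
Set B = {7, 8, 14, 24, 26, 29}
A ∩ B includes only elements in both sets.
Check each element of A against B:
3 ✗, 11 ✗, 16 ✗, 21 ✗, 24 ✓, 33 ✗, 36 ✗
A ∩ B = {24}

{24}


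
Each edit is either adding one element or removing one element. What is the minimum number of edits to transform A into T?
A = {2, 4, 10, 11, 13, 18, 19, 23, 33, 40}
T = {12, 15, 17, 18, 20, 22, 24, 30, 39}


Set A = {2, 4, 10, 11, 13, 18, 19, 23, 33, 40}
Set T = {12, 15, 17, 18, 20, 22, 24, 30, 39}
Elements to remove from A (in A, not in T): {2, 4, 10, 11, 13, 19, 23, 33, 40} → 9 removals
Elements to add to A (in T, not in A): {12, 15, 17, 20, 22, 24, 30, 39} → 8 additions
Total edits = 9 + 8 = 17

17


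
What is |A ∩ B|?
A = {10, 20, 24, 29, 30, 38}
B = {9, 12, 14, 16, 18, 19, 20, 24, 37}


Set A = {10, 20, 24, 29, 30, 38}
Set B = {9, 12, 14, 16, 18, 19, 20, 24, 37}
A ∩ B = {20, 24}
|A ∩ B| = 2

2


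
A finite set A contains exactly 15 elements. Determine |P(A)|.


The set has 15 elements.
The power set contains all possible subsets.
|P(A)| = 2^|A| = 2^15 = 32768

32768


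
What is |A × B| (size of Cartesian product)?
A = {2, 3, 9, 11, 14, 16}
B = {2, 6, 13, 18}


Set A = {2, 3, 9, 11, 14, 16} has 6 elements.
Set B = {2, 6, 13, 18} has 4 elements.
|A × B| = |A| × |B| = 6 × 4 = 24

24


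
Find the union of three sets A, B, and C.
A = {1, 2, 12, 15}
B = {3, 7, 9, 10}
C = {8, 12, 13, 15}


Set A = {1, 2, 12, 15}
Set B = {3, 7, 9, 10}
Set C = {8, 12, 13, 15}
First, A ∪ B = {1, 2, 3, 7, 9, 10, 12, 15}
Then, (A ∪ B) ∪ C = {1, 2, 3, 7, 8, 9, 10, 12, 13, 15}

{1, 2, 3, 7, 8, 9, 10, 12, 13, 15}


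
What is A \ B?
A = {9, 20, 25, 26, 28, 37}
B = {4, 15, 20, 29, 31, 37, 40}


Set A = {9, 20, 25, 26, 28, 37}
Set B = {4, 15, 20, 29, 31, 37, 40}
A \ B includes elements in A that are not in B.
Check each element of A:
9 (not in B, keep), 20 (in B, remove), 25 (not in B, keep), 26 (not in B, keep), 28 (not in B, keep), 37 (in B, remove)
A \ B = {9, 25, 26, 28}

{9, 25, 26, 28}


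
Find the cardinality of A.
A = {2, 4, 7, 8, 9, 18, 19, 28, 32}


Set A = {2, 4, 7, 8, 9, 18, 19, 28, 32}
Listing elements: 2, 4, 7, 8, 9, 18, 19, 28, 32
Counting: 9 elements
|A| = 9

9


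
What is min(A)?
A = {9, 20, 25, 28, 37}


Set A = {9, 20, 25, 28, 37}
Elements in ascending order: 9, 20, 25, 28, 37
The smallest element is 9.

9


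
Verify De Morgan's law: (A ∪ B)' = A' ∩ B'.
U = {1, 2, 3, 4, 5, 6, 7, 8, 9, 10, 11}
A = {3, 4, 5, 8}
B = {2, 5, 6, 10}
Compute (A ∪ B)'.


U = {1, 2, 3, 4, 5, 6, 7, 8, 9, 10, 11}
A = {3, 4, 5, 8}, B = {2, 5, 6, 10}
A ∪ B = {2, 3, 4, 5, 6, 8, 10}
(A ∪ B)' = U \ (A ∪ B) = {1, 7, 9, 11}
Verification via A' ∩ B': A' = {1, 2, 6, 7, 9, 10, 11}, B' = {1, 3, 4, 7, 8, 9, 11}
A' ∩ B' = {1, 7, 9, 11} ✓

{1, 7, 9, 11}


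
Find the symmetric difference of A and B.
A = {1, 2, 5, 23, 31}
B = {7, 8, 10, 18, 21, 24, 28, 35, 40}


Set A = {1, 2, 5, 23, 31}
Set B = {7, 8, 10, 18, 21, 24, 28, 35, 40}
A △ B = (A \ B) ∪ (B \ A)
Elements in A but not B: {1, 2, 5, 23, 31}
Elements in B but not A: {7, 8, 10, 18, 21, 24, 28, 35, 40}
A △ B = {1, 2, 5, 7, 8, 10, 18, 21, 23, 24, 28, 31, 35, 40}

{1, 2, 5, 7, 8, 10, 18, 21, 23, 24, 28, 31, 35, 40}


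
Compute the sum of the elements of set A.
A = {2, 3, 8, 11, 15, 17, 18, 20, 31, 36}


Set A = {2, 3, 8, 11, 15, 17, 18, 20, 31, 36}
Sum = 2 + 3 + 8 + 11 + 15 + 17 + 18 + 20 + 31 + 36 = 161

161


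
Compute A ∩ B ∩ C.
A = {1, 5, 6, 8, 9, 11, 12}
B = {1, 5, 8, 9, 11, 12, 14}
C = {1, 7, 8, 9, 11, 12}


Set A = {1, 5, 6, 8, 9, 11, 12}
Set B = {1, 5, 8, 9, 11, 12, 14}
Set C = {1, 7, 8, 9, 11, 12}
First, A ∩ B = {1, 5, 8, 9, 11, 12}
Then, (A ∩ B) ∩ C = {1, 8, 9, 11, 12}

{1, 8, 9, 11, 12}


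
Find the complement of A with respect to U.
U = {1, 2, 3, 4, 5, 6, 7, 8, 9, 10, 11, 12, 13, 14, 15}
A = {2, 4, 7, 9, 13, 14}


Universal set U = {1, 2, 3, 4, 5, 6, 7, 8, 9, 10, 11, 12, 13, 14, 15}
Set A = {2, 4, 7, 9, 13, 14}
A' = U \ A = elements in U but not in A
Checking each element of U:
1 (not in A, include), 2 (in A, exclude), 3 (not in A, include), 4 (in A, exclude), 5 (not in A, include), 6 (not in A, include), 7 (in A, exclude), 8 (not in A, include), 9 (in A, exclude), 10 (not in A, include), 11 (not in A, include), 12 (not in A, include), 13 (in A, exclude), 14 (in A, exclude), 15 (not in A, include)
A' = {1, 3, 5, 6, 8, 10, 11, 12, 15}

{1, 3, 5, 6, 8, 10, 11, 12, 15}


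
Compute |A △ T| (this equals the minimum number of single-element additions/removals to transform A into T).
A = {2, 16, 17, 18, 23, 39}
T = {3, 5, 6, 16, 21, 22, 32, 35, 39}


Set A = {2, 16, 17, 18, 23, 39}
Set T = {3, 5, 6, 16, 21, 22, 32, 35, 39}
Elements to remove from A (in A, not in T): {2, 17, 18, 23} → 4 removals
Elements to add to A (in T, not in A): {3, 5, 6, 21, 22, 32, 35} → 7 additions
Total edits = 4 + 7 = 11

11


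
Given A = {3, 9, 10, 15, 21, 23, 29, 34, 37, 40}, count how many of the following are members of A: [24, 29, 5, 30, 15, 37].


Set A = {3, 9, 10, 15, 21, 23, 29, 34, 37, 40}
Candidates: [24, 29, 5, 30, 15, 37]
Check each candidate:
24 ∉ A, 29 ∈ A, 5 ∉ A, 30 ∉ A, 15 ∈ A, 37 ∈ A
Count of candidates in A: 3

3


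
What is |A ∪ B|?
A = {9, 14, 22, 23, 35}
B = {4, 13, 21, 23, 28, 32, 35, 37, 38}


Set A = {9, 14, 22, 23, 35}, |A| = 5
Set B = {4, 13, 21, 23, 28, 32, 35, 37, 38}, |B| = 9
A ∩ B = {23, 35}, |A ∩ B| = 2
|A ∪ B| = |A| + |B| - |A ∩ B| = 5 + 9 - 2 = 12

12


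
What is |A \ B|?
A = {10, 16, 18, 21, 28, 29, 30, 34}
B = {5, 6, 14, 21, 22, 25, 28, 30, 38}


Set A = {10, 16, 18, 21, 28, 29, 30, 34}
Set B = {5, 6, 14, 21, 22, 25, 28, 30, 38}
A \ B = {10, 16, 18, 29, 34}
|A \ B| = 5

5


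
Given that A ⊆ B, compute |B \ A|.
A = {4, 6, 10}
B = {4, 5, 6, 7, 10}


Set A = {4, 6, 10}, |A| = 3
Set B = {4, 5, 6, 7, 10}, |B| = 5
Since A ⊆ B: B \ A = {5, 7}
|B| - |A| = 5 - 3 = 2

2


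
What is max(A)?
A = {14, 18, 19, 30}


Set A = {14, 18, 19, 30}
Elements in ascending order: 14, 18, 19, 30
The largest element is 30.

30


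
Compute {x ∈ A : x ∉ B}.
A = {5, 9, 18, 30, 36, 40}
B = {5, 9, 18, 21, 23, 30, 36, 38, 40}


Set A = {5, 9, 18, 30, 36, 40}
Set B = {5, 9, 18, 21, 23, 30, 36, 38, 40}
Check each element of A against B:
5 ∈ B, 9 ∈ B, 18 ∈ B, 30 ∈ B, 36 ∈ B, 40 ∈ B
Elements of A not in B: {}

{}


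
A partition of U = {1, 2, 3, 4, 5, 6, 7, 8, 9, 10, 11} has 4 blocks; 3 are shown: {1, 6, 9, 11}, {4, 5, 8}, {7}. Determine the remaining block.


U = {1, 2, 3, 4, 5, 6, 7, 8, 9, 10, 11}
Shown blocks: {1, 6, 9, 11}, {4, 5, 8}, {7}
A partition's blocks are pairwise disjoint and cover U, so the missing block = U \ (union of shown blocks).
Union of shown blocks: {1, 4, 5, 6, 7, 8, 9, 11}
Missing block = U \ (union) = {2, 3, 10}

{2, 3, 10}


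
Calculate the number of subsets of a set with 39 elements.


The set has 39 elements.
The power set contains all possible subsets.
|P(A)| = 2^|A| = 2^39 = 549755813888

549755813888


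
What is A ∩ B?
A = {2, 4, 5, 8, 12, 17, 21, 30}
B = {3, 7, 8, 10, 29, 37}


Set A = {2, 4, 5, 8, 12, 17, 21, 30}
Set B = {3, 7, 8, 10, 29, 37}
A ∩ B includes only elements in both sets.
Check each element of A against B:
2 ✗, 4 ✗, 5 ✗, 8 ✓, 12 ✗, 17 ✗, 21 ✗, 30 ✗
A ∩ B = {8}

{8}


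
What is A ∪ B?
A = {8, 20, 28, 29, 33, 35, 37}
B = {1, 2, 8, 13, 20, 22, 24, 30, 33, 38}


Set A = {8, 20, 28, 29, 33, 35, 37}
Set B = {1, 2, 8, 13, 20, 22, 24, 30, 33, 38}
A ∪ B includes all elements in either set.
Elements from A: {8, 20, 28, 29, 33, 35, 37}
Elements from B not already included: {1, 2, 13, 22, 24, 30, 38}
A ∪ B = {1, 2, 8, 13, 20, 22, 24, 28, 29, 30, 33, 35, 37, 38}

{1, 2, 8, 13, 20, 22, 24, 28, 29, 30, 33, 35, 37, 38}


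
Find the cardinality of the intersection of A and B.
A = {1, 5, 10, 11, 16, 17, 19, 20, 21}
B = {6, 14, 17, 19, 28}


Set A = {1, 5, 10, 11, 16, 17, 19, 20, 21}
Set B = {6, 14, 17, 19, 28}
A ∩ B = {17, 19}
|A ∩ B| = 2

2


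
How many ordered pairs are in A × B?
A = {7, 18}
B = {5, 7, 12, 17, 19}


Set A = {7, 18} has 2 elements.
Set B = {5, 7, 12, 17, 19} has 5 elements.
|A × B| = |A| × |B| = 2 × 5 = 10

10


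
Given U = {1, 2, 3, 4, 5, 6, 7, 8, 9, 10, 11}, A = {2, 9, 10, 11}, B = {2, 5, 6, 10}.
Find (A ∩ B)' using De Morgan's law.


U = {1, 2, 3, 4, 5, 6, 7, 8, 9, 10, 11}
A = {2, 9, 10, 11}, B = {2, 5, 6, 10}
A ∩ B = {2, 10}
(A ∩ B)' = U \ (A ∩ B) = {1, 3, 4, 5, 6, 7, 8, 9, 11}
Verification via A' ∪ B': A' = {1, 3, 4, 5, 6, 7, 8}, B' = {1, 3, 4, 7, 8, 9, 11}
A' ∪ B' = {1, 3, 4, 5, 6, 7, 8, 9, 11} ✓

{1, 3, 4, 5, 6, 7, 8, 9, 11}


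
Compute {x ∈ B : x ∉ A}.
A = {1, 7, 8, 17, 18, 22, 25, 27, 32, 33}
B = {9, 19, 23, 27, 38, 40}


Set A = {1, 7, 8, 17, 18, 22, 25, 27, 32, 33}
Set B = {9, 19, 23, 27, 38, 40}
Check each element of B against A:
9 ∉ A (include), 19 ∉ A (include), 23 ∉ A (include), 27 ∈ A, 38 ∉ A (include), 40 ∉ A (include)
Elements of B not in A: {9, 19, 23, 38, 40}

{9, 19, 23, 38, 40}


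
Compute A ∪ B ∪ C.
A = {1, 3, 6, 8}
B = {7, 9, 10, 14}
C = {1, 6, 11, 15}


Set A = {1, 3, 6, 8}
Set B = {7, 9, 10, 14}
Set C = {1, 6, 11, 15}
First, A ∪ B = {1, 3, 6, 7, 8, 9, 10, 14}
Then, (A ∪ B) ∪ C = {1, 3, 6, 7, 8, 9, 10, 11, 14, 15}

{1, 3, 6, 7, 8, 9, 10, 11, 14, 15}


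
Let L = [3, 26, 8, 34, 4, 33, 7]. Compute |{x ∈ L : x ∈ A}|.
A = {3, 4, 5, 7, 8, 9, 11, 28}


Set A = {3, 4, 5, 7, 8, 9, 11, 28}
Candidates: [3, 26, 8, 34, 4, 33, 7]
Check each candidate:
3 ∈ A, 26 ∉ A, 8 ∈ A, 34 ∉ A, 4 ∈ A, 33 ∉ A, 7 ∈ A
Count of candidates in A: 4

4


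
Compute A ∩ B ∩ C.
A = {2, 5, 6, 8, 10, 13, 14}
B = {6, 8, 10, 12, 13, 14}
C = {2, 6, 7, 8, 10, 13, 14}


Set A = {2, 5, 6, 8, 10, 13, 14}
Set B = {6, 8, 10, 12, 13, 14}
Set C = {2, 6, 7, 8, 10, 13, 14}
First, A ∩ B = {6, 8, 10, 13, 14}
Then, (A ∩ B) ∩ C = {6, 8, 10, 13, 14}

{6, 8, 10, 13, 14}


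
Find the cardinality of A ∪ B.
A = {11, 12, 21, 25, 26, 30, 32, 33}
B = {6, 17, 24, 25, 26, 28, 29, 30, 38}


Set A = {11, 12, 21, 25, 26, 30, 32, 33}, |A| = 8
Set B = {6, 17, 24, 25, 26, 28, 29, 30, 38}, |B| = 9
A ∩ B = {25, 26, 30}, |A ∩ B| = 3
|A ∪ B| = |A| + |B| - |A ∩ B| = 8 + 9 - 3 = 14

14


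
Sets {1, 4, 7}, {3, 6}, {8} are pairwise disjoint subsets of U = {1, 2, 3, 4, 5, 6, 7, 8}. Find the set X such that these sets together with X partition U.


U = {1, 2, 3, 4, 5, 6, 7, 8}
Shown blocks: {1, 4, 7}, {3, 6}, {8}
A partition's blocks are pairwise disjoint and cover U, so the missing block = U \ (union of shown blocks).
Union of shown blocks: {1, 3, 4, 6, 7, 8}
Missing block = U \ (union) = {2, 5}

{2, 5}


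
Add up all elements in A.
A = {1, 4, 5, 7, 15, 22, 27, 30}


Set A = {1, 4, 5, 7, 15, 22, 27, 30}
Sum = 1 + 4 + 5 + 7 + 15 + 22 + 27 + 30 = 111

111


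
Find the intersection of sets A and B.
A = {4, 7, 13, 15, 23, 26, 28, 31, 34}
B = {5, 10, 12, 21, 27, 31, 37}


Set A = {4, 7, 13, 15, 23, 26, 28, 31, 34}
Set B = {5, 10, 12, 21, 27, 31, 37}
A ∩ B includes only elements in both sets.
Check each element of A against B:
4 ✗, 7 ✗, 13 ✗, 15 ✗, 23 ✗, 26 ✗, 28 ✗, 31 ✓, 34 ✗
A ∩ B = {31}

{31}


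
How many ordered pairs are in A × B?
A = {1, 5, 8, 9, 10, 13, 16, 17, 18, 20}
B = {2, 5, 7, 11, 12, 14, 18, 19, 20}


Set A = {1, 5, 8, 9, 10, 13, 16, 17, 18, 20} has 10 elements.
Set B = {2, 5, 7, 11, 12, 14, 18, 19, 20} has 9 elements.
|A × B| = |A| × |B| = 10 × 9 = 90

90


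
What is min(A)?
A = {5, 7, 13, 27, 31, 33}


Set A = {5, 7, 13, 27, 31, 33}
Elements in ascending order: 5, 7, 13, 27, 31, 33
The smallest element is 5.

5


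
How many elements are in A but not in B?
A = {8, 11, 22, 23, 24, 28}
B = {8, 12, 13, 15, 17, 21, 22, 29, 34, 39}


Set A = {8, 11, 22, 23, 24, 28}
Set B = {8, 12, 13, 15, 17, 21, 22, 29, 34, 39}
A \ B = {11, 23, 24, 28}
|A \ B| = 4

4


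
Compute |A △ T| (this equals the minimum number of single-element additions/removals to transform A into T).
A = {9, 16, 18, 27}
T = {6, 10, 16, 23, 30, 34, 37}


Set A = {9, 16, 18, 27}
Set T = {6, 10, 16, 23, 30, 34, 37}
Elements to remove from A (in A, not in T): {9, 18, 27} → 3 removals
Elements to add to A (in T, not in A): {6, 10, 23, 30, 34, 37} → 6 additions
Total edits = 3 + 6 = 9

9


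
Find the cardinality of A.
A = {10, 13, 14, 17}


Set A = {10, 13, 14, 17}
Listing elements: 10, 13, 14, 17
Counting: 4 elements
|A| = 4

4


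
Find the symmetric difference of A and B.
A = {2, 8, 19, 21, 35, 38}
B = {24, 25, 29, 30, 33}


Set A = {2, 8, 19, 21, 35, 38}
Set B = {24, 25, 29, 30, 33}
A △ B = (A \ B) ∪ (B \ A)
Elements in A but not B: {2, 8, 19, 21, 35, 38}
Elements in B but not A: {24, 25, 29, 30, 33}
A △ B = {2, 8, 19, 21, 24, 25, 29, 30, 33, 35, 38}

{2, 8, 19, 21, 24, 25, 29, 30, 33, 35, 38}


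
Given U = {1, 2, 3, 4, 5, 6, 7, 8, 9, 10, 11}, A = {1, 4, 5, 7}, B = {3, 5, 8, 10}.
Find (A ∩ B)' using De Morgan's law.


U = {1, 2, 3, 4, 5, 6, 7, 8, 9, 10, 11}
A = {1, 4, 5, 7}, B = {3, 5, 8, 10}
A ∩ B = {5}
(A ∩ B)' = U \ (A ∩ B) = {1, 2, 3, 4, 6, 7, 8, 9, 10, 11}
Verification via A' ∪ B': A' = {2, 3, 6, 8, 9, 10, 11}, B' = {1, 2, 4, 6, 7, 9, 11}
A' ∪ B' = {1, 2, 3, 4, 6, 7, 8, 9, 10, 11} ✓

{1, 2, 3, 4, 6, 7, 8, 9, 10, 11}


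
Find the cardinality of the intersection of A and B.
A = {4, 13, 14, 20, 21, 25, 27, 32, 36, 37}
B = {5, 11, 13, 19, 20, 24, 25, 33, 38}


Set A = {4, 13, 14, 20, 21, 25, 27, 32, 36, 37}
Set B = {5, 11, 13, 19, 20, 24, 25, 33, 38}
A ∩ B = {13, 20, 25}
|A ∩ B| = 3

3


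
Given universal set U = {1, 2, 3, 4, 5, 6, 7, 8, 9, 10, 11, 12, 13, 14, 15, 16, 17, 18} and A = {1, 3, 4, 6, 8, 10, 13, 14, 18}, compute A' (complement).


Universal set U = {1, 2, 3, 4, 5, 6, 7, 8, 9, 10, 11, 12, 13, 14, 15, 16, 17, 18}
Set A = {1, 3, 4, 6, 8, 10, 13, 14, 18}
A' = U \ A = elements in U but not in A
Checking each element of U:
1 (in A, exclude), 2 (not in A, include), 3 (in A, exclude), 4 (in A, exclude), 5 (not in A, include), 6 (in A, exclude), 7 (not in A, include), 8 (in A, exclude), 9 (not in A, include), 10 (in A, exclude), 11 (not in A, include), 12 (not in A, include), 13 (in A, exclude), 14 (in A, exclude), 15 (not in A, include), 16 (not in A, include), 17 (not in A, include), 18 (in A, exclude)
A' = {2, 5, 7, 9, 11, 12, 15, 16, 17}

{2, 5, 7, 9, 11, 12, 15, 16, 17}


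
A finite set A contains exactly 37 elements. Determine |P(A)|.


The set has 37 elements.
The power set contains all possible subsets.
|P(A)| = 2^|A| = 2^37 = 137438953472

137438953472


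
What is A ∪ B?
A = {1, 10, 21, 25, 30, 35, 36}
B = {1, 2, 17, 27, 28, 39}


Set A = {1, 10, 21, 25, 30, 35, 36}
Set B = {1, 2, 17, 27, 28, 39}
A ∪ B includes all elements in either set.
Elements from A: {1, 10, 21, 25, 30, 35, 36}
Elements from B not already included: {2, 17, 27, 28, 39}
A ∪ B = {1, 2, 10, 17, 21, 25, 27, 28, 30, 35, 36, 39}

{1, 2, 10, 17, 21, 25, 27, 28, 30, 35, 36, 39}


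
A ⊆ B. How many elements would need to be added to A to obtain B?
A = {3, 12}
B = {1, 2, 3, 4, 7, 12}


Set A = {3, 12}, |A| = 2
Set B = {1, 2, 3, 4, 7, 12}, |B| = 6
Since A ⊆ B: B \ A = {1, 2, 4, 7}
|B| - |A| = 6 - 2 = 4

4


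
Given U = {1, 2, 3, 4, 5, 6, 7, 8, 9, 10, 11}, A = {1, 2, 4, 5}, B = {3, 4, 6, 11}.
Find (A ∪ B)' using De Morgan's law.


U = {1, 2, 3, 4, 5, 6, 7, 8, 9, 10, 11}
A = {1, 2, 4, 5}, B = {3, 4, 6, 11}
A ∪ B = {1, 2, 3, 4, 5, 6, 11}
(A ∪ B)' = U \ (A ∪ B) = {7, 8, 9, 10}
Verification via A' ∩ B': A' = {3, 6, 7, 8, 9, 10, 11}, B' = {1, 2, 5, 7, 8, 9, 10}
A' ∩ B' = {7, 8, 9, 10} ✓

{7, 8, 9, 10}


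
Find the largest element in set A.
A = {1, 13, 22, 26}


Set A = {1, 13, 22, 26}
Elements in ascending order: 1, 13, 22, 26
The largest element is 26.

26


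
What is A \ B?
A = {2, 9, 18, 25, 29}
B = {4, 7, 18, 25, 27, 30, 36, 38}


Set A = {2, 9, 18, 25, 29}
Set B = {4, 7, 18, 25, 27, 30, 36, 38}
A \ B includes elements in A that are not in B.
Check each element of A:
2 (not in B, keep), 9 (not in B, keep), 18 (in B, remove), 25 (in B, remove), 29 (not in B, keep)
A \ B = {2, 9, 29}

{2, 9, 29}


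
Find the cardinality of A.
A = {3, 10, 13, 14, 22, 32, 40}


Set A = {3, 10, 13, 14, 22, 32, 40}
Listing elements: 3, 10, 13, 14, 22, 32, 40
Counting: 7 elements
|A| = 7

7


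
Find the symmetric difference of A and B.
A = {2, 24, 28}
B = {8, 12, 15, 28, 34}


Set A = {2, 24, 28}
Set B = {8, 12, 15, 28, 34}
A △ B = (A \ B) ∪ (B \ A)
Elements in A but not B: {2, 24}
Elements in B but not A: {8, 12, 15, 34}
A △ B = {2, 8, 12, 15, 24, 34}

{2, 8, 12, 15, 24, 34}


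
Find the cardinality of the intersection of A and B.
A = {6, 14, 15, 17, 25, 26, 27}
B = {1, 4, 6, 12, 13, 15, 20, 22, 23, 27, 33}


Set A = {6, 14, 15, 17, 25, 26, 27}
Set B = {1, 4, 6, 12, 13, 15, 20, 22, 23, 27, 33}
A ∩ B = {6, 15, 27}
|A ∩ B| = 3

3


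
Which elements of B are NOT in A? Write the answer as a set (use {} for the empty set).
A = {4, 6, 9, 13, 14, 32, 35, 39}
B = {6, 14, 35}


Set A = {4, 6, 9, 13, 14, 32, 35, 39}
Set B = {6, 14, 35}
Check each element of B against A:
6 ∈ A, 14 ∈ A, 35 ∈ A
Elements of B not in A: {}

{}


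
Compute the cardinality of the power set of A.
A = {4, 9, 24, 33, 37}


Set A = {4, 9, 24, 33, 37}
|A| = 5
The power set P(A) contains all subsets of A.
|P(A)| = 2^|A| = 2^5 = 32

32


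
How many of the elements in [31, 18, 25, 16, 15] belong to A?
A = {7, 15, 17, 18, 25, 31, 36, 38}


Set A = {7, 15, 17, 18, 25, 31, 36, 38}
Candidates: [31, 18, 25, 16, 15]
Check each candidate:
31 ∈ A, 18 ∈ A, 25 ∈ A, 16 ∉ A, 15 ∈ A
Count of candidates in A: 4

4


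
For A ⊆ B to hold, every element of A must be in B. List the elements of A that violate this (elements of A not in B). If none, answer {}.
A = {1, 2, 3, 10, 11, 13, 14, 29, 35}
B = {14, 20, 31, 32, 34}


Set A = {1, 2, 3, 10, 11, 13, 14, 29, 35}
Set B = {14, 20, 31, 32, 34}
Check each element of A against B:
1 ∉ B (include), 2 ∉ B (include), 3 ∉ B (include), 10 ∉ B (include), 11 ∉ B (include), 13 ∉ B (include), 14 ∈ B, 29 ∉ B (include), 35 ∉ B (include)
Elements of A not in B: {1, 2, 3, 10, 11, 13, 29, 35}

{1, 2, 3, 10, 11, 13, 29, 35}


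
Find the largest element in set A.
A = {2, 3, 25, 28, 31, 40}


Set A = {2, 3, 25, 28, 31, 40}
Elements in ascending order: 2, 3, 25, 28, 31, 40
The largest element is 40.

40


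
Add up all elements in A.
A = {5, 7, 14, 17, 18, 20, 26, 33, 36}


Set A = {5, 7, 14, 17, 18, 20, 26, 33, 36}
Sum = 5 + 7 + 14 + 17 + 18 + 20 + 26 + 33 + 36 = 176

176


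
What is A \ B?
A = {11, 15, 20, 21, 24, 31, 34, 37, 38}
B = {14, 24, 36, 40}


Set A = {11, 15, 20, 21, 24, 31, 34, 37, 38}
Set B = {14, 24, 36, 40}
A \ B includes elements in A that are not in B.
Check each element of A:
11 (not in B, keep), 15 (not in B, keep), 20 (not in B, keep), 21 (not in B, keep), 24 (in B, remove), 31 (not in B, keep), 34 (not in B, keep), 37 (not in B, keep), 38 (not in B, keep)
A \ B = {11, 15, 20, 21, 31, 34, 37, 38}

{11, 15, 20, 21, 31, 34, 37, 38}


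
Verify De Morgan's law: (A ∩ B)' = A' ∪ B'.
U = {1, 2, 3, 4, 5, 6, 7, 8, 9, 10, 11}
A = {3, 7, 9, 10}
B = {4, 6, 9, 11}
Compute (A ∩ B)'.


U = {1, 2, 3, 4, 5, 6, 7, 8, 9, 10, 11}
A = {3, 7, 9, 10}, B = {4, 6, 9, 11}
A ∩ B = {9}
(A ∩ B)' = U \ (A ∩ B) = {1, 2, 3, 4, 5, 6, 7, 8, 10, 11}
Verification via A' ∪ B': A' = {1, 2, 4, 5, 6, 8, 11}, B' = {1, 2, 3, 5, 7, 8, 10}
A' ∪ B' = {1, 2, 3, 4, 5, 6, 7, 8, 10, 11} ✓

{1, 2, 3, 4, 5, 6, 7, 8, 10, 11}


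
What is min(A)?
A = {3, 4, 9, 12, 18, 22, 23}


Set A = {3, 4, 9, 12, 18, 22, 23}
Elements in ascending order: 3, 4, 9, 12, 18, 22, 23
The smallest element is 3.

3


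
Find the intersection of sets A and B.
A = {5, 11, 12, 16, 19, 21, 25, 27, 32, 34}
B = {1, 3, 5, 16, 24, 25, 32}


Set A = {5, 11, 12, 16, 19, 21, 25, 27, 32, 34}
Set B = {1, 3, 5, 16, 24, 25, 32}
A ∩ B includes only elements in both sets.
Check each element of A against B:
5 ✓, 11 ✗, 12 ✗, 16 ✓, 19 ✗, 21 ✗, 25 ✓, 27 ✗, 32 ✓, 34 ✗
A ∩ B = {5, 16, 25, 32}

{5, 16, 25, 32}


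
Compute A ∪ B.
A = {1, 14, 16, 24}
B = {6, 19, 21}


Set A = {1, 14, 16, 24}
Set B = {6, 19, 21}
A ∪ B includes all elements in either set.
Elements from A: {1, 14, 16, 24}
Elements from B not already included: {6, 19, 21}
A ∪ B = {1, 6, 14, 16, 19, 21, 24}

{1, 6, 14, 16, 19, 21, 24}


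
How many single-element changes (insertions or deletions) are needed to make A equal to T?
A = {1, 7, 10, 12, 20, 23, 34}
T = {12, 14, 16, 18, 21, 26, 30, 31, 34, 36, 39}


Set A = {1, 7, 10, 12, 20, 23, 34}
Set T = {12, 14, 16, 18, 21, 26, 30, 31, 34, 36, 39}
Elements to remove from A (in A, not in T): {1, 7, 10, 20, 23} → 5 removals
Elements to add to A (in T, not in A): {14, 16, 18, 21, 26, 30, 31, 36, 39} → 9 additions
Total edits = 5 + 9 = 14

14


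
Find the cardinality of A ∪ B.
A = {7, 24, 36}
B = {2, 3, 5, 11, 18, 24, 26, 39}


Set A = {7, 24, 36}, |A| = 3
Set B = {2, 3, 5, 11, 18, 24, 26, 39}, |B| = 8
A ∩ B = {24}, |A ∩ B| = 1
|A ∪ B| = |A| + |B| - |A ∩ B| = 3 + 8 - 1 = 10

10


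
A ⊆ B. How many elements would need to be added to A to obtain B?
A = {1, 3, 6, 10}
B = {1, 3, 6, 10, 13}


Set A = {1, 3, 6, 10}, |A| = 4
Set B = {1, 3, 6, 10, 13}, |B| = 5
Since A ⊆ B: B \ A = {13}
|B| - |A| = 5 - 4 = 1

1


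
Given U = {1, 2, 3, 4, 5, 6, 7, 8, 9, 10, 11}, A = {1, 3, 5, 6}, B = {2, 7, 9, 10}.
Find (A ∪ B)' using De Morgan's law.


U = {1, 2, 3, 4, 5, 6, 7, 8, 9, 10, 11}
A = {1, 3, 5, 6}, B = {2, 7, 9, 10}
A ∪ B = {1, 2, 3, 5, 6, 7, 9, 10}
(A ∪ B)' = U \ (A ∪ B) = {4, 8, 11}
Verification via A' ∩ B': A' = {2, 4, 7, 8, 9, 10, 11}, B' = {1, 3, 4, 5, 6, 8, 11}
A' ∩ B' = {4, 8, 11} ✓

{4, 8, 11}


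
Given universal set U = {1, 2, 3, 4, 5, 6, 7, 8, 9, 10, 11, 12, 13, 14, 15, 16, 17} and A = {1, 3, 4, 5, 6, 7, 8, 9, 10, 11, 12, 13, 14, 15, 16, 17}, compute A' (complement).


Universal set U = {1, 2, 3, 4, 5, 6, 7, 8, 9, 10, 11, 12, 13, 14, 15, 16, 17}
Set A = {1, 3, 4, 5, 6, 7, 8, 9, 10, 11, 12, 13, 14, 15, 16, 17}
A' = U \ A = elements in U but not in A
Checking each element of U:
1 (in A, exclude), 2 (not in A, include), 3 (in A, exclude), 4 (in A, exclude), 5 (in A, exclude), 6 (in A, exclude), 7 (in A, exclude), 8 (in A, exclude), 9 (in A, exclude), 10 (in A, exclude), 11 (in A, exclude), 12 (in A, exclude), 13 (in A, exclude), 14 (in A, exclude), 15 (in A, exclude), 16 (in A, exclude), 17 (in A, exclude)
A' = {2}

{2}


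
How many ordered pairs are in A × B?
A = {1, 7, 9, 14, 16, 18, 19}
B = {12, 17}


Set A = {1, 7, 9, 14, 16, 18, 19} has 7 elements.
Set B = {12, 17} has 2 elements.
|A × B| = |A| × |B| = 7 × 2 = 14

14


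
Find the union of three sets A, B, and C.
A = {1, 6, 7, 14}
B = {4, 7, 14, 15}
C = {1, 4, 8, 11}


Set A = {1, 6, 7, 14}
Set B = {4, 7, 14, 15}
Set C = {1, 4, 8, 11}
First, A ∪ B = {1, 4, 6, 7, 14, 15}
Then, (A ∪ B) ∪ C = {1, 4, 6, 7, 8, 11, 14, 15}

{1, 4, 6, 7, 8, 11, 14, 15}


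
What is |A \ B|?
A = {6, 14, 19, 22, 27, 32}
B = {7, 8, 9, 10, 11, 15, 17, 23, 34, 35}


Set A = {6, 14, 19, 22, 27, 32}
Set B = {7, 8, 9, 10, 11, 15, 17, 23, 34, 35}
A \ B = {6, 14, 19, 22, 27, 32}
|A \ B| = 6

6


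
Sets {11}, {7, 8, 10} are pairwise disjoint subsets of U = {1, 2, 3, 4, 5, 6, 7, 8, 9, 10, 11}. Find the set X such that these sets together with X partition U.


U = {1, 2, 3, 4, 5, 6, 7, 8, 9, 10, 11}
Shown blocks: {11}, {7, 8, 10}
A partition's blocks are pairwise disjoint and cover U, so the missing block = U \ (union of shown blocks).
Union of shown blocks: {7, 8, 10, 11}
Missing block = U \ (union) = {1, 2, 3, 4, 5, 6, 9}

{1, 2, 3, 4, 5, 6, 9}


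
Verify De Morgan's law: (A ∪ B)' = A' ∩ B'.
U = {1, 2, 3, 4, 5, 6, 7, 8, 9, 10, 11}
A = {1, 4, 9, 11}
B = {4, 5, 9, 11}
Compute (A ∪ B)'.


U = {1, 2, 3, 4, 5, 6, 7, 8, 9, 10, 11}
A = {1, 4, 9, 11}, B = {4, 5, 9, 11}
A ∪ B = {1, 4, 5, 9, 11}
(A ∪ B)' = U \ (A ∪ B) = {2, 3, 6, 7, 8, 10}
Verification via A' ∩ B': A' = {2, 3, 5, 6, 7, 8, 10}, B' = {1, 2, 3, 6, 7, 8, 10}
A' ∩ B' = {2, 3, 6, 7, 8, 10} ✓

{2, 3, 6, 7, 8, 10}


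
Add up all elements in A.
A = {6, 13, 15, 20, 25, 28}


Set A = {6, 13, 15, 20, 25, 28}
Sum = 6 + 13 + 15 + 20 + 25 + 28 = 107

107


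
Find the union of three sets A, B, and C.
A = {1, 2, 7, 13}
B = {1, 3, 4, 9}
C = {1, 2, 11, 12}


Set A = {1, 2, 7, 13}
Set B = {1, 3, 4, 9}
Set C = {1, 2, 11, 12}
First, A ∪ B = {1, 2, 3, 4, 7, 9, 13}
Then, (A ∪ B) ∪ C = {1, 2, 3, 4, 7, 9, 11, 12, 13}

{1, 2, 3, 4, 7, 9, 11, 12, 13}


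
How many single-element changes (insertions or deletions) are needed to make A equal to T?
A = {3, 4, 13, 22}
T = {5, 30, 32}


Set A = {3, 4, 13, 22}
Set T = {5, 30, 32}
Elements to remove from A (in A, not in T): {3, 4, 13, 22} → 4 removals
Elements to add to A (in T, not in A): {5, 30, 32} → 3 additions
Total edits = 4 + 3 = 7

7


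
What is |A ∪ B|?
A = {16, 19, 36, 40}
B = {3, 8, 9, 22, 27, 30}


Set A = {16, 19, 36, 40}, |A| = 4
Set B = {3, 8, 9, 22, 27, 30}, |B| = 6
A ∩ B = {}, |A ∩ B| = 0
|A ∪ B| = |A| + |B| - |A ∩ B| = 4 + 6 - 0 = 10

10


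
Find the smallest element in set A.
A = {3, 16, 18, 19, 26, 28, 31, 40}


Set A = {3, 16, 18, 19, 26, 28, 31, 40}
Elements in ascending order: 3, 16, 18, 19, 26, 28, 31, 40
The smallest element is 3.

3


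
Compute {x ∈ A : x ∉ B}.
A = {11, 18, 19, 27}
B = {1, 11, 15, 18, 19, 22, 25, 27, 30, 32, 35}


Set A = {11, 18, 19, 27}
Set B = {1, 11, 15, 18, 19, 22, 25, 27, 30, 32, 35}
Check each element of A against B:
11 ∈ B, 18 ∈ B, 19 ∈ B, 27 ∈ B
Elements of A not in B: {}

{}


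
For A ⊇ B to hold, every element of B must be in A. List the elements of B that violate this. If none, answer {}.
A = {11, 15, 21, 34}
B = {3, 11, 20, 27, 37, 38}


Set A = {11, 15, 21, 34}
Set B = {3, 11, 20, 27, 37, 38}
Check each element of B against A:
3 ∉ A (include), 11 ∈ A, 20 ∉ A (include), 27 ∉ A (include), 37 ∉ A (include), 38 ∉ A (include)
Elements of B not in A: {3, 20, 27, 37, 38}

{3, 20, 27, 37, 38}


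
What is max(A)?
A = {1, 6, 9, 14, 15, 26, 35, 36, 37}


Set A = {1, 6, 9, 14, 15, 26, 35, 36, 37}
Elements in ascending order: 1, 6, 9, 14, 15, 26, 35, 36, 37
The largest element is 37.

37


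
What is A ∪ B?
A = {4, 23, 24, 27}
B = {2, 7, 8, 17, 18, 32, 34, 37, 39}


Set A = {4, 23, 24, 27}
Set B = {2, 7, 8, 17, 18, 32, 34, 37, 39}
A ∪ B includes all elements in either set.
Elements from A: {4, 23, 24, 27}
Elements from B not already included: {2, 7, 8, 17, 18, 32, 34, 37, 39}
A ∪ B = {2, 4, 7, 8, 17, 18, 23, 24, 27, 32, 34, 37, 39}

{2, 4, 7, 8, 17, 18, 23, 24, 27, 32, 34, 37, 39}


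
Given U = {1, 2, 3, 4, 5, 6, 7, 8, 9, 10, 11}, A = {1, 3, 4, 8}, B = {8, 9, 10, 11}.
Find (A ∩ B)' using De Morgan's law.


U = {1, 2, 3, 4, 5, 6, 7, 8, 9, 10, 11}
A = {1, 3, 4, 8}, B = {8, 9, 10, 11}
A ∩ B = {8}
(A ∩ B)' = U \ (A ∩ B) = {1, 2, 3, 4, 5, 6, 7, 9, 10, 11}
Verification via A' ∪ B': A' = {2, 5, 6, 7, 9, 10, 11}, B' = {1, 2, 3, 4, 5, 6, 7}
A' ∪ B' = {1, 2, 3, 4, 5, 6, 7, 9, 10, 11} ✓

{1, 2, 3, 4, 5, 6, 7, 9, 10, 11}


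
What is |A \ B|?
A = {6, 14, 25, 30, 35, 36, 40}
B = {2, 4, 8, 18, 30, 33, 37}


Set A = {6, 14, 25, 30, 35, 36, 40}
Set B = {2, 4, 8, 18, 30, 33, 37}
A \ B = {6, 14, 25, 35, 36, 40}
|A \ B| = 6

6


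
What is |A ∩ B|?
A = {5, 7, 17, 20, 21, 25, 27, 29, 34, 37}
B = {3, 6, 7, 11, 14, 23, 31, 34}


Set A = {5, 7, 17, 20, 21, 25, 27, 29, 34, 37}
Set B = {3, 6, 7, 11, 14, 23, 31, 34}
A ∩ B = {7, 34}
|A ∩ B| = 2

2


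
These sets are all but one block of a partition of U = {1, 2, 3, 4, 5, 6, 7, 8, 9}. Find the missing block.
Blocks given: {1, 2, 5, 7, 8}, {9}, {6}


U = {1, 2, 3, 4, 5, 6, 7, 8, 9}
Shown blocks: {1, 2, 5, 7, 8}, {9}, {6}
A partition's blocks are pairwise disjoint and cover U, so the missing block = U \ (union of shown blocks).
Union of shown blocks: {1, 2, 5, 6, 7, 8, 9}
Missing block = U \ (union) = {3, 4}

{3, 4}


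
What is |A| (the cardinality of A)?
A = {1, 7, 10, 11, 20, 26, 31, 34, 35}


Set A = {1, 7, 10, 11, 20, 26, 31, 34, 35}
Listing elements: 1, 7, 10, 11, 20, 26, 31, 34, 35
Counting: 9 elements
|A| = 9

9


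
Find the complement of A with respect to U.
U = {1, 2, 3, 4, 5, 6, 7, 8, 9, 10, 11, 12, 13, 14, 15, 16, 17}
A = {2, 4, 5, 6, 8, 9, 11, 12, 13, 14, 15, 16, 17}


Universal set U = {1, 2, 3, 4, 5, 6, 7, 8, 9, 10, 11, 12, 13, 14, 15, 16, 17}
Set A = {2, 4, 5, 6, 8, 9, 11, 12, 13, 14, 15, 16, 17}
A' = U \ A = elements in U but not in A
Checking each element of U:
1 (not in A, include), 2 (in A, exclude), 3 (not in A, include), 4 (in A, exclude), 5 (in A, exclude), 6 (in A, exclude), 7 (not in A, include), 8 (in A, exclude), 9 (in A, exclude), 10 (not in A, include), 11 (in A, exclude), 12 (in A, exclude), 13 (in A, exclude), 14 (in A, exclude), 15 (in A, exclude), 16 (in A, exclude), 17 (in A, exclude)
A' = {1, 3, 7, 10}

{1, 3, 7, 10}


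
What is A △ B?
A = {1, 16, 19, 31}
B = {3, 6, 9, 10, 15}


Set A = {1, 16, 19, 31}
Set B = {3, 6, 9, 10, 15}
A △ B = (A \ B) ∪ (B \ A)
Elements in A but not B: {1, 16, 19, 31}
Elements in B but not A: {3, 6, 9, 10, 15}
A △ B = {1, 3, 6, 9, 10, 15, 16, 19, 31}

{1, 3, 6, 9, 10, 15, 16, 19, 31}


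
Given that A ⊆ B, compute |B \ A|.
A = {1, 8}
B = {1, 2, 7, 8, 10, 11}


Set A = {1, 8}, |A| = 2
Set B = {1, 2, 7, 8, 10, 11}, |B| = 6
Since A ⊆ B: B \ A = {2, 7, 10, 11}
|B| - |A| = 6 - 2 = 4

4


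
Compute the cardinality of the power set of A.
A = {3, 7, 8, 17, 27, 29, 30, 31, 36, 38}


Set A = {3, 7, 8, 17, 27, 29, 30, 31, 36, 38}
|A| = 10
The power set P(A) contains all subsets of A.
|P(A)| = 2^|A| = 2^10 = 1024

1024


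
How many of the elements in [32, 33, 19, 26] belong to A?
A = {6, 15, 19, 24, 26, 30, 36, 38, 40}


Set A = {6, 15, 19, 24, 26, 30, 36, 38, 40}
Candidates: [32, 33, 19, 26]
Check each candidate:
32 ∉ A, 33 ∉ A, 19 ∈ A, 26 ∈ A
Count of candidates in A: 2

2


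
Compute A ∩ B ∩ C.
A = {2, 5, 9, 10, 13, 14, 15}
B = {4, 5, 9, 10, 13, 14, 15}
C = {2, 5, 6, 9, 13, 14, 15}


Set A = {2, 5, 9, 10, 13, 14, 15}
Set B = {4, 5, 9, 10, 13, 14, 15}
Set C = {2, 5, 6, 9, 13, 14, 15}
First, A ∩ B = {5, 9, 10, 13, 14, 15}
Then, (A ∩ B) ∩ C = {5, 9, 13, 14, 15}

{5, 9, 13, 14, 15}


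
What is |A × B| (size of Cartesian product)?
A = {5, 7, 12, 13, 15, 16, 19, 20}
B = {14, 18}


Set A = {5, 7, 12, 13, 15, 16, 19, 20} has 8 elements.
Set B = {14, 18} has 2 elements.
|A × B| = |A| × |B| = 8 × 2 = 16

16


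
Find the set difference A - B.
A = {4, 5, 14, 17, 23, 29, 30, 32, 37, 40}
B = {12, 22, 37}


Set A = {4, 5, 14, 17, 23, 29, 30, 32, 37, 40}
Set B = {12, 22, 37}
A \ B includes elements in A that are not in B.
Check each element of A:
4 (not in B, keep), 5 (not in B, keep), 14 (not in B, keep), 17 (not in B, keep), 23 (not in B, keep), 29 (not in B, keep), 30 (not in B, keep), 32 (not in B, keep), 37 (in B, remove), 40 (not in B, keep)
A \ B = {4, 5, 14, 17, 23, 29, 30, 32, 40}

{4, 5, 14, 17, 23, 29, 30, 32, 40}


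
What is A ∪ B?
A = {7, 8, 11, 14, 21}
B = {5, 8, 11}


Set A = {7, 8, 11, 14, 21}
Set B = {5, 8, 11}
A ∪ B includes all elements in either set.
Elements from A: {7, 8, 11, 14, 21}
Elements from B not already included: {5}
A ∪ B = {5, 7, 8, 11, 14, 21}

{5, 7, 8, 11, 14, 21}


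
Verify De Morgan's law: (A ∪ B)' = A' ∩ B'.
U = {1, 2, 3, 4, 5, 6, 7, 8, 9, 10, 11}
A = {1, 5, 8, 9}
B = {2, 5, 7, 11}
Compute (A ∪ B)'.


U = {1, 2, 3, 4, 5, 6, 7, 8, 9, 10, 11}
A = {1, 5, 8, 9}, B = {2, 5, 7, 11}
A ∪ B = {1, 2, 5, 7, 8, 9, 11}
(A ∪ B)' = U \ (A ∪ B) = {3, 4, 6, 10}
Verification via A' ∩ B': A' = {2, 3, 4, 6, 7, 10, 11}, B' = {1, 3, 4, 6, 8, 9, 10}
A' ∩ B' = {3, 4, 6, 10} ✓

{3, 4, 6, 10}


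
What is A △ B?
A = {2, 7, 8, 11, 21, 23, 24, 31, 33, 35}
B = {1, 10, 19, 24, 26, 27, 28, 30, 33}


Set A = {2, 7, 8, 11, 21, 23, 24, 31, 33, 35}
Set B = {1, 10, 19, 24, 26, 27, 28, 30, 33}
A △ B = (A \ B) ∪ (B \ A)
Elements in A but not B: {2, 7, 8, 11, 21, 23, 31, 35}
Elements in B but not A: {1, 10, 19, 26, 27, 28, 30}
A △ B = {1, 2, 7, 8, 10, 11, 19, 21, 23, 26, 27, 28, 30, 31, 35}

{1, 2, 7, 8, 10, 11, 19, 21, 23, 26, 27, 28, 30, 31, 35}


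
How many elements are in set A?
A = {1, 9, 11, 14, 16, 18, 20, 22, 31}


Set A = {1, 9, 11, 14, 16, 18, 20, 22, 31}
Listing elements: 1, 9, 11, 14, 16, 18, 20, 22, 31
Counting: 9 elements
|A| = 9

9


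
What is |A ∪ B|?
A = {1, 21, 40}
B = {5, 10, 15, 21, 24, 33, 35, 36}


Set A = {1, 21, 40}, |A| = 3
Set B = {5, 10, 15, 21, 24, 33, 35, 36}, |B| = 8
A ∩ B = {21}, |A ∩ B| = 1
|A ∪ B| = |A| + |B| - |A ∩ B| = 3 + 8 - 1 = 10

10


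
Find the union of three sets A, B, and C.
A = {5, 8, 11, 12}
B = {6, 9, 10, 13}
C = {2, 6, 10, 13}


Set A = {5, 8, 11, 12}
Set B = {6, 9, 10, 13}
Set C = {2, 6, 10, 13}
First, A ∪ B = {5, 6, 8, 9, 10, 11, 12, 13}
Then, (A ∪ B) ∪ C = {2, 5, 6, 8, 9, 10, 11, 12, 13}

{2, 5, 6, 8, 9, 10, 11, 12, 13}


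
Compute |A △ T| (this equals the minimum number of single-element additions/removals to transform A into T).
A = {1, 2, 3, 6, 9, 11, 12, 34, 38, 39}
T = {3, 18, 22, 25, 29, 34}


Set A = {1, 2, 3, 6, 9, 11, 12, 34, 38, 39}
Set T = {3, 18, 22, 25, 29, 34}
Elements to remove from A (in A, not in T): {1, 2, 6, 9, 11, 12, 38, 39} → 8 removals
Elements to add to A (in T, not in A): {18, 22, 25, 29} → 4 additions
Total edits = 8 + 4 = 12

12


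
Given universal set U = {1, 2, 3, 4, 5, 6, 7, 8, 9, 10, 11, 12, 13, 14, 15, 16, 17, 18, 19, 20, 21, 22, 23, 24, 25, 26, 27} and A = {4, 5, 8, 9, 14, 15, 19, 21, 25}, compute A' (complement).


Universal set U = {1, 2, 3, 4, 5, 6, 7, 8, 9, 10, 11, 12, 13, 14, 15, 16, 17, 18, 19, 20, 21, 22, 23, 24, 25, 26, 27}
Set A = {4, 5, 8, 9, 14, 15, 19, 21, 25}
A' = U \ A = elements in U but not in A
Checking each element of U:
1 (not in A, include), 2 (not in A, include), 3 (not in A, include), 4 (in A, exclude), 5 (in A, exclude), 6 (not in A, include), 7 (not in A, include), 8 (in A, exclude), 9 (in A, exclude), 10 (not in A, include), 11 (not in A, include), 12 (not in A, include), 13 (not in A, include), 14 (in A, exclude), 15 (in A, exclude), 16 (not in A, include), 17 (not in A, include), 18 (not in A, include), 19 (in A, exclude), 20 (not in A, include), 21 (in A, exclude), 22 (not in A, include), 23 (not in A, include), 24 (not in A, include), 25 (in A, exclude), 26 (not in A, include), 27 (not in A, include)
A' = {1, 2, 3, 6, 7, 10, 11, 12, 13, 16, 17, 18, 20, 22, 23, 24, 26, 27}

{1, 2, 3, 6, 7, 10, 11, 12, 13, 16, 17, 18, 20, 22, 23, 24, 26, 27}


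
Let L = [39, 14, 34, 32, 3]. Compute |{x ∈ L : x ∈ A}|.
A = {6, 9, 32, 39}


Set A = {6, 9, 32, 39}
Candidates: [39, 14, 34, 32, 3]
Check each candidate:
39 ∈ A, 14 ∉ A, 34 ∉ A, 32 ∈ A, 3 ∉ A
Count of candidates in A: 2

2


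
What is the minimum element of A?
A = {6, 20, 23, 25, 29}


Set A = {6, 20, 23, 25, 29}
Elements in ascending order: 6, 20, 23, 25, 29
The smallest element is 6.

6


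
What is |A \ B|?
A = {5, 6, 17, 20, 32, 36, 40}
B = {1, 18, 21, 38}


Set A = {5, 6, 17, 20, 32, 36, 40}
Set B = {1, 18, 21, 38}
A \ B = {5, 6, 17, 20, 32, 36, 40}
|A \ B| = 7

7


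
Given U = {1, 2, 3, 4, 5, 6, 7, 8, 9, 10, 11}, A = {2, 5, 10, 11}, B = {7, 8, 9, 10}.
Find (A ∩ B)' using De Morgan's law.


U = {1, 2, 3, 4, 5, 6, 7, 8, 9, 10, 11}
A = {2, 5, 10, 11}, B = {7, 8, 9, 10}
A ∩ B = {10}
(A ∩ B)' = U \ (A ∩ B) = {1, 2, 3, 4, 5, 6, 7, 8, 9, 11}
Verification via A' ∪ B': A' = {1, 3, 4, 6, 7, 8, 9}, B' = {1, 2, 3, 4, 5, 6, 11}
A' ∪ B' = {1, 2, 3, 4, 5, 6, 7, 8, 9, 11} ✓

{1, 2, 3, 4, 5, 6, 7, 8, 9, 11}


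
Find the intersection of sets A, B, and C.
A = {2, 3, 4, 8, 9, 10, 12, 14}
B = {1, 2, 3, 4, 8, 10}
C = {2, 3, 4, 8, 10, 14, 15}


Set A = {2, 3, 4, 8, 9, 10, 12, 14}
Set B = {1, 2, 3, 4, 8, 10}
Set C = {2, 3, 4, 8, 10, 14, 15}
First, A ∩ B = {2, 3, 4, 8, 10}
Then, (A ∩ B) ∩ C = {2, 3, 4, 8, 10}

{2, 3, 4, 8, 10}


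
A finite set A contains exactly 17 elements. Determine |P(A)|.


The set has 17 elements.
The power set contains all possible subsets.
|P(A)| = 2^|A| = 2^17 = 131072

131072


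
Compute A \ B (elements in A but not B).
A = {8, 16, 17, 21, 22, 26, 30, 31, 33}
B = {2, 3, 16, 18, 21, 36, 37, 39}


Set A = {8, 16, 17, 21, 22, 26, 30, 31, 33}
Set B = {2, 3, 16, 18, 21, 36, 37, 39}
A \ B includes elements in A that are not in B.
Check each element of A:
8 (not in B, keep), 16 (in B, remove), 17 (not in B, keep), 21 (in B, remove), 22 (not in B, keep), 26 (not in B, keep), 30 (not in B, keep), 31 (not in B, keep), 33 (not in B, keep)
A \ B = {8, 17, 22, 26, 30, 31, 33}

{8, 17, 22, 26, 30, 31, 33}
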